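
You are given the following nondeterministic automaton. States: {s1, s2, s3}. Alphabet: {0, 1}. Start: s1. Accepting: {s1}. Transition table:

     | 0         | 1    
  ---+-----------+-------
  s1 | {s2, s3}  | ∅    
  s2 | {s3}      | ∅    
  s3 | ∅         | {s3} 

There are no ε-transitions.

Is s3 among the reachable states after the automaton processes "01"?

Yes

Start in {s1}.
Read '0': s1→{s2, s3}; now {s2, s3}.
Read '1': s2→∅, s3→{s3}; now {s3}.
State s3 is in {s3}.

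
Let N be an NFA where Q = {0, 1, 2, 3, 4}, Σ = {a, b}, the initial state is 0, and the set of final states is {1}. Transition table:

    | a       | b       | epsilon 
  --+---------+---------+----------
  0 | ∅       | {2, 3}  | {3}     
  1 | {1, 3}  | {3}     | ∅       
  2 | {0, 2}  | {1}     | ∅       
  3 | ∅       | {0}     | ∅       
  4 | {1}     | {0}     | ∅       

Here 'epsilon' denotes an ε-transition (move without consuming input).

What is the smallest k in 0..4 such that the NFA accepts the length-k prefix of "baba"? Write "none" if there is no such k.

Start: ε-closure({0}) = {0, 3}.
Read 'b': {0, 3} → {0, 2, 3}.
Read 'a': {0, 2, 3} → {0, 2, 3}.
Read 'b': {0, 2, 3} → {0, 1, 2, 3}.
None of the earlier sets intersect F, but {0, 1, 2, 3} does.

3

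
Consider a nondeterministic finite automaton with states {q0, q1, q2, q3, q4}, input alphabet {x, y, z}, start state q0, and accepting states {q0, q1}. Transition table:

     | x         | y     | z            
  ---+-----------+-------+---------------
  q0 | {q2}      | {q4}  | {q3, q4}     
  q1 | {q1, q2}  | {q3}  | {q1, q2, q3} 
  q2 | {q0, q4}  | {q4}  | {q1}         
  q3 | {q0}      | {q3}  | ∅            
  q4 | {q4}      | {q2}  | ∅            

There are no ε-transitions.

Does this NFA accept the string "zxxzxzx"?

Start in {q0}.
Read 'z': q0→{q3, q4}; now {q3, q4}.
Read 'x': q3→{q0}, q4→{q4}; now {q0, q4}.
Read 'x': q0→{q2}, q4→{q4}; now {q2, q4}.
Read 'z': q2→{q1}, q4→∅; now {q1}.
Read 'x': q1→{q1, q2}; now {q1, q2}.
Read 'z': q1→{q1, q2, q3}, q2→{q1}; now {q1, q2, q3}.
Read 'x': q1→{q1, q2}, q2→{q0, q4}, q3→{q0}; now {q0, q1, q2, q4}.
The final set {q0, q1, q2, q4} contains the accepting states q0, q1.

Yes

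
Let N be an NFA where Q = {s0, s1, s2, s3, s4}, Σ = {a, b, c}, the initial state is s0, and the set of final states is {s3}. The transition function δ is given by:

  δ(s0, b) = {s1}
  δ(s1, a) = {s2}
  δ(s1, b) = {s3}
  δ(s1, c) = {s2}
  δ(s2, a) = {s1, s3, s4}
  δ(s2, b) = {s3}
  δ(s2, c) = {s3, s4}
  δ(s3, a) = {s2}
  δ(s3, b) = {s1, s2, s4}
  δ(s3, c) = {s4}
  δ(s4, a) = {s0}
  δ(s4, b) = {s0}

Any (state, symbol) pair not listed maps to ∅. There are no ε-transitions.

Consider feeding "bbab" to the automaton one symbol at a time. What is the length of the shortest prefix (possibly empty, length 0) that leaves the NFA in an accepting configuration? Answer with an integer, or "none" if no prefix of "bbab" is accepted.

Start in {s0}.
Read 'b': s0→{s1}; now {s1}.
Read 'b': s1→{s3}; now {s3}.
None of the earlier sets intersect F, but {s3} does.

2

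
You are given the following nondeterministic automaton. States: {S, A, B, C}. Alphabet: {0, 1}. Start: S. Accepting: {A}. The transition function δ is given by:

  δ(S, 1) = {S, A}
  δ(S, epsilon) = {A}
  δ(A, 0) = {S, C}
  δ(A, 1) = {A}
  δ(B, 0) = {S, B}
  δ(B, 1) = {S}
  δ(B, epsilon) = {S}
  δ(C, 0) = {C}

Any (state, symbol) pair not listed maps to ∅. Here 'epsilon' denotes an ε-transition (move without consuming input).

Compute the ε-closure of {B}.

{S, A, B}

Begin with {B}.
ε-move B → S; add S.
ε-move S → A; add A.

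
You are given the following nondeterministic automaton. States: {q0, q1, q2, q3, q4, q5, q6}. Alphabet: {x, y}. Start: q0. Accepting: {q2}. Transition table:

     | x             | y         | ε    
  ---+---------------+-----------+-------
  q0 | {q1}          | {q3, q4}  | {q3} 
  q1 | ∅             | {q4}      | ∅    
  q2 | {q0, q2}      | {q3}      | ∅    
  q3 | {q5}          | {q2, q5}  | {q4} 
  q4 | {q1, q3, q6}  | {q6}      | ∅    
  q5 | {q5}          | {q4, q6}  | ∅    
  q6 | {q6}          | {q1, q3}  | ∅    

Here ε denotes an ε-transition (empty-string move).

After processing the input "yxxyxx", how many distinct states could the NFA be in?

7

Start: ε-closure({q0}) = {q0, q3, q4}.
Read 'y': {q0, q3, q4} → {q2, q3, q4, q5, q6}.
Read 'x': {q2, q3, q4, q5, q6} → {q0, q1, q2, q3, q4, q5, q6}.
Read 'x': {q0, q1, q2, q3, q4, q5, q6} → {q0, q1, q2, q3, q4, q5, q6}.
Read 'y': {q0, q1, q2, q3, q4, q5, q6} → {q1, q2, q3, q4, q5, q6}.
Read 'x': {q1, q2, q3, q4, q5, q6} → {q0, q1, q2, q3, q4, q5, q6}.
Read 'x': {q0, q1, q2, q3, q4, q5, q6} → {q0, q1, q2, q3, q4, q5, q6}.
That set has 7 states.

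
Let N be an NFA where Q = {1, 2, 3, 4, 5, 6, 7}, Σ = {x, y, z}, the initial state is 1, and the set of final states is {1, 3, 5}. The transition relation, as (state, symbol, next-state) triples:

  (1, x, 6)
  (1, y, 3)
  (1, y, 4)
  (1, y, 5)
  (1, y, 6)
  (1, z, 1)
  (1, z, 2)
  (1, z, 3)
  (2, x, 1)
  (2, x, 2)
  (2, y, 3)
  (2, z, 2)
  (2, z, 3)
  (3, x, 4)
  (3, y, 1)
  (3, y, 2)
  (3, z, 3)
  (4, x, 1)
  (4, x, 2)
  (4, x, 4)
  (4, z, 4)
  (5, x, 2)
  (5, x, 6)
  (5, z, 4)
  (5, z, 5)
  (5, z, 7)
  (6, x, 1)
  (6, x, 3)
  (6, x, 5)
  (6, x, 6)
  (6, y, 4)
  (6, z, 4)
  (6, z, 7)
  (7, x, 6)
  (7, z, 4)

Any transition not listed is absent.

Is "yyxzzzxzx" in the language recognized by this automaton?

Yes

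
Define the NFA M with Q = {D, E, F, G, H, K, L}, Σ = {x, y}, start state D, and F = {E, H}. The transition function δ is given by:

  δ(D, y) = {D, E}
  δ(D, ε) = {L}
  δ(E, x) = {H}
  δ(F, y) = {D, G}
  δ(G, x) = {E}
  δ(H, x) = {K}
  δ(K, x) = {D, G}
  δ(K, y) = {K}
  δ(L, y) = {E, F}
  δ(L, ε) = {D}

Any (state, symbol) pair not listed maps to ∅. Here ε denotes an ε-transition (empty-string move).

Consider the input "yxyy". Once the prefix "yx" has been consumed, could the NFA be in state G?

No

Start: ε-closure({D}) = {D, L}.
Read 'y': {D, L} → {D, E, F, L}.
Read 'x': {D, E, F, L} → {H}.
State G is not in {H}.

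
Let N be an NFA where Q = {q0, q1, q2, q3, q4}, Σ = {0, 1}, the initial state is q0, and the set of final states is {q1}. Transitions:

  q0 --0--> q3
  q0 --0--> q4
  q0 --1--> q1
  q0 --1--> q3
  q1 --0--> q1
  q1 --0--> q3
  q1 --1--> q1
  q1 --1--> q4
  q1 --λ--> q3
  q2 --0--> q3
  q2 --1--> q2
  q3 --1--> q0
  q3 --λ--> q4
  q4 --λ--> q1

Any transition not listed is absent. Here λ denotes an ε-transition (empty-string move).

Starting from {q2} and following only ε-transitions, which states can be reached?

Begin with {q2}.
No ε-moves leave this set, so the closure equals the set itself.

{q2}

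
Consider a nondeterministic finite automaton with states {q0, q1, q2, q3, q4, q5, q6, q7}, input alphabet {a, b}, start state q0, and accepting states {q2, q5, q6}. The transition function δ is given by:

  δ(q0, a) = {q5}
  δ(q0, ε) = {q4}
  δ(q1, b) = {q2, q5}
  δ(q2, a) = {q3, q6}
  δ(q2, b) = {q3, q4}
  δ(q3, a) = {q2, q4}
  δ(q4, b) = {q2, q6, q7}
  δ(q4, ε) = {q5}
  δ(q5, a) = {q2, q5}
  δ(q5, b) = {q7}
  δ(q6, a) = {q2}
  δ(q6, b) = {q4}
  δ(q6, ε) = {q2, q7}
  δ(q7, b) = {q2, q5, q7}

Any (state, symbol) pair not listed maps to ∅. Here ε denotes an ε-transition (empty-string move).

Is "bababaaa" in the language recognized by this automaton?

Yes

Start: ε-closure({q0}) = {q0, q4, q5}.
Read 'b': q0→∅, q4→{q2, q6, q7}, q5→{q7}; now {q2, q6, q7}.
Read 'a': q2→{q3, q6}, q6→{q2}, q7→∅; union {q2, q3, q6}; ε-closure = {q2, q3, q6, q7}.
Read 'b': q2→{q3, q4}, q3→∅, q6→{q4}, q7→{q2, q5, q7}; now {q2, q3, q4, q5, q7}.
Read 'a': q2→{q3, q6}, q3→{q2, q4}, q4→∅, q5→{q2, q5}, q7→∅; union {q2, q3, q4, q5, q6}; ε-closure = {q2, q3, q4, q5, q6, q7}.
Read 'b': q2→{q3, q4}, q3→∅, q4→{q2, q6, q7}, q5→{q7}, q6→{q4}, q7→{q2, q5, q7}; now {q2, q3, q4, q5, q6, q7}.
Read 'a': q2→{q3, q6}, q3→{q2, q4}, q4→∅, q5→{q2, q5}, q6→{q2}, q7→∅; union {q2, q3, q4, q5, q6}; ε-closure = {q2, q3, q4, q5, q6, q7}.
Read 'a': q2→{q3, q6}, q3→{q2, q4}, q4→∅, q5→{q2, q5}, q6→{q2}, q7→∅; union {q2, q3, q4, q5, q6}; ε-closure = {q2, q3, q4, q5, q6, q7}.
Read 'a': q2→{q3, q6}, q3→{q2, q4}, q4→∅, q5→{q2, q5}, q6→{q2}, q7→∅; union {q2, q3, q4, q5, q6}; ε-closure = {q2, q3, q4, q5, q6, q7}.
The final set {q2, q3, q4, q5, q6, q7} contains the accepting states q2, q5, q6.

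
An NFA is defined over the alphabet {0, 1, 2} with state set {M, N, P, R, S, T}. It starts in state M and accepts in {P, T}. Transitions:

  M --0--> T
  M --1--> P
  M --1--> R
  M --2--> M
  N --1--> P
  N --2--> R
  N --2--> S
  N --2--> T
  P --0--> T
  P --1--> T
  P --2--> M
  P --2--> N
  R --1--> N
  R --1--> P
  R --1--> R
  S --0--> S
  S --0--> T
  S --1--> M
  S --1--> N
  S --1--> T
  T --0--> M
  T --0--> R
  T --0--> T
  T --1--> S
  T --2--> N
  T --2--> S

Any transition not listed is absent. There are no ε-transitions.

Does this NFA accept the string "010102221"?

Yes

Start in {M}.
Read '0': {M} → {T}.
Read '1': {T} → {S}.
Read '0': {S} → {S, T}.
Read '1': {S, T} → {M, N, S, T}.
Read '0': {M, N, S, T} → {M, R, S, T}.
Read '2': {M, R, S, T} → {M, N, S}.
Read '2': {M, N, S} → {M, R, S, T}.
Read '2': {M, R, S, T} → {M, N, S}.
Read '1': {M, N, S} → {M, N, P, R, T}.
The final set {M, N, P, R, T} contains the accepting states P, T.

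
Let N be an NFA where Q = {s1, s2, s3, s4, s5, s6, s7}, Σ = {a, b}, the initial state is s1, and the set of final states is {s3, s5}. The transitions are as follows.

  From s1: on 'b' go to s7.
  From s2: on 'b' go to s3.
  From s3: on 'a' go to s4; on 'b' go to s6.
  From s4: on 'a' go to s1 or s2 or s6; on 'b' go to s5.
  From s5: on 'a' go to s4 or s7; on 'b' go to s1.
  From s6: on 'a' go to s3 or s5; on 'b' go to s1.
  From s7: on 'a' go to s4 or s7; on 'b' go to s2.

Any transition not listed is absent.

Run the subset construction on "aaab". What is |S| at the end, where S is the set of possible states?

Start in {s1}.
Read 'a': s1→∅; now ∅.
The set is empty and remains empty for the remaining 3 symbols.
That set has 0 states.

0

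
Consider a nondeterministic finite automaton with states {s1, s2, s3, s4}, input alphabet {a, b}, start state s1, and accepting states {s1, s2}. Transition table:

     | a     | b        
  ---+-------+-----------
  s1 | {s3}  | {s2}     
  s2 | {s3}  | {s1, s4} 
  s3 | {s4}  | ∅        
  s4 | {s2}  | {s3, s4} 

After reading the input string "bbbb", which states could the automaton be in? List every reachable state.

Start in {s1}.
Read 'b': s1→{s2}; now {s2}.
Read 'b': s2→{s1, s4}; now {s1, s4}.
Read 'b': s1→{s2}, s4→{s3, s4}; now {s2, s3, s4}.
Read 'b': s2→{s1, s4}, s3→∅, s4→{s3, s4}; now {s1, s3, s4}.

{s1, s3, s4}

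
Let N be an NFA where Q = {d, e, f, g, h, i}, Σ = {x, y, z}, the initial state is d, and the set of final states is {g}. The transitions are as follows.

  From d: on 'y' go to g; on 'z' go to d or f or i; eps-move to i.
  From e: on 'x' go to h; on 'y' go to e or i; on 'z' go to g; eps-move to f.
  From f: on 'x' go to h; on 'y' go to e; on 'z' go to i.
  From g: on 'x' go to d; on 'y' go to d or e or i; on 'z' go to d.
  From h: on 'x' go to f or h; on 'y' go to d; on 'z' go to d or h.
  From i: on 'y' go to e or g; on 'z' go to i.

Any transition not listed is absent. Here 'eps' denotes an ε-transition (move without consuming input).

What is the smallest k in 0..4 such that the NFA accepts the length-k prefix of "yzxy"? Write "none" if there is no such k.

1

Start: ε-closure({d}) = {d, i}.
Read 'y': {d, i} → {e, f, g}.
None of the earlier sets intersect F, but {e, f, g} does.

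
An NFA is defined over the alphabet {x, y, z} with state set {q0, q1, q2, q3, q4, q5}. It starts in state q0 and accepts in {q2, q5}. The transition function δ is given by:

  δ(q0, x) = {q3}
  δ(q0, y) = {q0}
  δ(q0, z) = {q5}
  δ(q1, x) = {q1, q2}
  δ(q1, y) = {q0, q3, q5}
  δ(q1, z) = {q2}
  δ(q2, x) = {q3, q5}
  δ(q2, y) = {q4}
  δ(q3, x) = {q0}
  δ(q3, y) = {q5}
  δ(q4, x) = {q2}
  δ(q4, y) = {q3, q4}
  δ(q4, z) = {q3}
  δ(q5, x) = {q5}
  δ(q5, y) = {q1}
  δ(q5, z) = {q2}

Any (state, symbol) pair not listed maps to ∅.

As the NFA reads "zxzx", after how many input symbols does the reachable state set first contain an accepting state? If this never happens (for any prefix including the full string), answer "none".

1

Start in {q0}.
Read 'z': q0→{q5}; now {q5}.
None of the earlier sets intersect F, but {q5} does.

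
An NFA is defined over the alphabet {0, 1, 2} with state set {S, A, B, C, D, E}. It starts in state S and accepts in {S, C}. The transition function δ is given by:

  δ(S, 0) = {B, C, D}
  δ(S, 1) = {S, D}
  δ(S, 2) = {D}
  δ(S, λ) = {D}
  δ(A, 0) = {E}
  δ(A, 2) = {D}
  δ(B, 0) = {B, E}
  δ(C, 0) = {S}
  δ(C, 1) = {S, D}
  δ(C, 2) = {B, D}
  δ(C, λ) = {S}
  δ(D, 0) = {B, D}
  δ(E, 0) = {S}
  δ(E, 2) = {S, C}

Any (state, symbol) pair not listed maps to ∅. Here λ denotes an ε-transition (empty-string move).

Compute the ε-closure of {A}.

{A}

Begin with {A}.
No ε-moves leave this set, so the closure equals the set itself.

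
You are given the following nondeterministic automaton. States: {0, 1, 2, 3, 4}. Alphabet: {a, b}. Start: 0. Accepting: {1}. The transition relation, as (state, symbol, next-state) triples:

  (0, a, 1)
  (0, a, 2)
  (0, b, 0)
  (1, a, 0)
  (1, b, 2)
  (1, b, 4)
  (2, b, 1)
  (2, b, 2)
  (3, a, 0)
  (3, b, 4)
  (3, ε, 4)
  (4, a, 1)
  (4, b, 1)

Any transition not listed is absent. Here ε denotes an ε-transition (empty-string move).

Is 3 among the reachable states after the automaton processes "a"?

No

Start in {0}.
Read 'a': {0} → {1, 2}.
State 3 is not in {1, 2}.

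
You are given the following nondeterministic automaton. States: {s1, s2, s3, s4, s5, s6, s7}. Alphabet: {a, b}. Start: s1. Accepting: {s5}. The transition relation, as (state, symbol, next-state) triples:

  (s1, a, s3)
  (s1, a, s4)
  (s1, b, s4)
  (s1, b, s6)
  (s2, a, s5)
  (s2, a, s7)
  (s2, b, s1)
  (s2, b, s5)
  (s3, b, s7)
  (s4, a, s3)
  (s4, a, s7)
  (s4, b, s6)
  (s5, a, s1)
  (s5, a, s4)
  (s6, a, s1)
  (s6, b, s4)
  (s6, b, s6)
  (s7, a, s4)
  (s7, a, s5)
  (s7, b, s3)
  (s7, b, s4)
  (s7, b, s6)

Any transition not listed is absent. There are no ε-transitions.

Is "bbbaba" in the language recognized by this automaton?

Yes

Start in {s1}.
Read 'b': {s1} → {s4, s6}.
Read 'b': {s4, s6} → {s4, s6}.
Read 'b': {s4, s6} → {s4, s6}.
Read 'a': {s4, s6} → {s1, s3, s7}.
Read 'b': {s1, s3, s7} → {s3, s4, s6, s7}.
Read 'a': {s3, s4, s6, s7} → {s1, s3, s4, s5, s7}.
The final set {s1, s3, s4, s5, s7} contains the accepting state s5.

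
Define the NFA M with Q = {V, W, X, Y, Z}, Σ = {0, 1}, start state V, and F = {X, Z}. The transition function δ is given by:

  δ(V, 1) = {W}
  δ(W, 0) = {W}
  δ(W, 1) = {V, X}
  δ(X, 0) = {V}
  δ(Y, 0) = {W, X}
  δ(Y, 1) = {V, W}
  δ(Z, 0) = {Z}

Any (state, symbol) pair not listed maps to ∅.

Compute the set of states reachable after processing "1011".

{W}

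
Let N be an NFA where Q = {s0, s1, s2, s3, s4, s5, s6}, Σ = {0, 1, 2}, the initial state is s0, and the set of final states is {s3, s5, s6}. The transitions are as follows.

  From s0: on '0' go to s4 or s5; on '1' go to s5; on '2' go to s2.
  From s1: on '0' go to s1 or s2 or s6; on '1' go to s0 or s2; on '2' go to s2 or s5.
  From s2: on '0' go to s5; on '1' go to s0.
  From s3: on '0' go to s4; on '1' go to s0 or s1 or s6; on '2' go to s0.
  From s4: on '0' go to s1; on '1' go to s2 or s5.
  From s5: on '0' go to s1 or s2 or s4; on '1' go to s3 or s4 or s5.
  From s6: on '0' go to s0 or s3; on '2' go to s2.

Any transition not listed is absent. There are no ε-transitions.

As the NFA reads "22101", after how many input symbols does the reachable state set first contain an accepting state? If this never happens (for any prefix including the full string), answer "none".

none

Start in {s0}.
Read '2': {s0} → {s2}.
Read '2': {s2} → ∅.
The set is empty and remains empty for the remaining 3 symbols.
No reachable set along the way intersects F.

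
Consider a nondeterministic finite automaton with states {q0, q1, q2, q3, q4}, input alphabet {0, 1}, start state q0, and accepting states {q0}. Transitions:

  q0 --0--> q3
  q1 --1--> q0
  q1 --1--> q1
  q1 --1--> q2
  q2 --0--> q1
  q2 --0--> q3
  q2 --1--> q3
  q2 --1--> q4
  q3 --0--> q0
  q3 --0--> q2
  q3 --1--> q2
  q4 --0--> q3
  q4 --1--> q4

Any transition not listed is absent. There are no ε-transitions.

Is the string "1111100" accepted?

Start in {q0}.
Read '1': q0→∅; now ∅.
The set is empty and remains empty for the remaining 6 symbols.
The final set ∅ contains no accepting state.

No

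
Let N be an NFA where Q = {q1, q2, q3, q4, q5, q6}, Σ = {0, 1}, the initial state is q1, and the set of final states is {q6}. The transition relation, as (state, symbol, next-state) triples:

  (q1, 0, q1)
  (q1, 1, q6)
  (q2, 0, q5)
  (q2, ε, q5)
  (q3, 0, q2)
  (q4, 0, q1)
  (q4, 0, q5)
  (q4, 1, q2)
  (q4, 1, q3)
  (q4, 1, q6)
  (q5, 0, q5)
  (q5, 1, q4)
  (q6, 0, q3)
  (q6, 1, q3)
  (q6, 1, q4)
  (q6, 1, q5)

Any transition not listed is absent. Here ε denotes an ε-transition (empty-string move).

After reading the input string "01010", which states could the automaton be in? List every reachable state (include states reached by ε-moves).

Start in {q1}.
Read '0': {q1} → {q1}.
Read '1': {q1} → {q6}.
Read '0': {q6} → {q3}.
Read '1': {q3} → ∅.
The set is empty and remains empty for the remaining 1 symbol.

∅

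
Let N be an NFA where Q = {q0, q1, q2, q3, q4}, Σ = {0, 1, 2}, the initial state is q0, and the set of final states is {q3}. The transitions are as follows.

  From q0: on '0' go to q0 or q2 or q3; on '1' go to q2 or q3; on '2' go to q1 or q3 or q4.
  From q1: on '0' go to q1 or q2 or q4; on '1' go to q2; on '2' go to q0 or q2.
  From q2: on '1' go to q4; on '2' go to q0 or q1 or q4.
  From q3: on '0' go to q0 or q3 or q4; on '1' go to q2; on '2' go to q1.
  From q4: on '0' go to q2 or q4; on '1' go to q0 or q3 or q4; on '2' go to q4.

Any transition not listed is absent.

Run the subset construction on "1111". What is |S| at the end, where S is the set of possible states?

4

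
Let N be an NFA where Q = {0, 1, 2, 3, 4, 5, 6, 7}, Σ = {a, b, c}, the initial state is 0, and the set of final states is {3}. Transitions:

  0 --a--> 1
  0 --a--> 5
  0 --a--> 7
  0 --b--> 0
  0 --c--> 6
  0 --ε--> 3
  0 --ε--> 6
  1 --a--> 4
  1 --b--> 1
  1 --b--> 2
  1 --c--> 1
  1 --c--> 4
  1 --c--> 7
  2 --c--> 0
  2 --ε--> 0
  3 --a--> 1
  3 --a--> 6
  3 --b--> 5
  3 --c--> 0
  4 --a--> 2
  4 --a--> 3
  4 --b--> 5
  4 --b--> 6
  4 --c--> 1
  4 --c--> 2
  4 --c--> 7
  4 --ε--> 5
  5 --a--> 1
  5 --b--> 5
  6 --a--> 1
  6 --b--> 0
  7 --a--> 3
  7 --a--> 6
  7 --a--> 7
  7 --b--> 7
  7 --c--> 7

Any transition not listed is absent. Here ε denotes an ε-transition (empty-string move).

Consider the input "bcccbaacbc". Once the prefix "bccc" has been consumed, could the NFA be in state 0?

Yes

Start: ε-closure({0}) = {0, 3, 6}.
Read 'b': 0→{0}, 3→{5}, 6→{0}; union {0, 5}; ε-closure = {0, 3, 5, 6}.
Read 'c': 0→{6}, 3→{0}, 5→∅, 6→∅; union {0, 6}; ε-closure = {0, 3, 6}.
Read 'c': 0→{6}, 3→{0}, 6→∅; union {0, 6}; ε-closure = {0, 3, 6}.
Read 'c': 0→{6}, 3→{0}, 6→∅; union {0, 6}; ε-closure = {0, 3, 6}.
State 0 is in {0, 3, 6}.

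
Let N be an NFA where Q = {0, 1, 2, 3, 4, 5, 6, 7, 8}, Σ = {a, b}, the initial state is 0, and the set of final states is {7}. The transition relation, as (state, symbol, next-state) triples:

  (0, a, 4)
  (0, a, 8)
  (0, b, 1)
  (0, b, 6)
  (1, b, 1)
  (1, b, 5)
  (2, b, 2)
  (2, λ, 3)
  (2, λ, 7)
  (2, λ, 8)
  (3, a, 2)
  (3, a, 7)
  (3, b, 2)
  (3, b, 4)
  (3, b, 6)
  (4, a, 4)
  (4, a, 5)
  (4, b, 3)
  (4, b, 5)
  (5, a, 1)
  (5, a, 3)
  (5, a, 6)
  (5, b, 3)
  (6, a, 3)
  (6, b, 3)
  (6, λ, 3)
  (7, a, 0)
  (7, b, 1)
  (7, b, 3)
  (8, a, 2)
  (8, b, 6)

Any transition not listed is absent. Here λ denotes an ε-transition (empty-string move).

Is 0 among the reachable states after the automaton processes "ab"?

No

Start in {0}.
Read 'a': 0→{4, 8}; now {4, 8}.
Read 'b': 4→{3, 5}, 8→{6}; now {3, 5, 6}.
State 0 is not in {3, 5, 6}.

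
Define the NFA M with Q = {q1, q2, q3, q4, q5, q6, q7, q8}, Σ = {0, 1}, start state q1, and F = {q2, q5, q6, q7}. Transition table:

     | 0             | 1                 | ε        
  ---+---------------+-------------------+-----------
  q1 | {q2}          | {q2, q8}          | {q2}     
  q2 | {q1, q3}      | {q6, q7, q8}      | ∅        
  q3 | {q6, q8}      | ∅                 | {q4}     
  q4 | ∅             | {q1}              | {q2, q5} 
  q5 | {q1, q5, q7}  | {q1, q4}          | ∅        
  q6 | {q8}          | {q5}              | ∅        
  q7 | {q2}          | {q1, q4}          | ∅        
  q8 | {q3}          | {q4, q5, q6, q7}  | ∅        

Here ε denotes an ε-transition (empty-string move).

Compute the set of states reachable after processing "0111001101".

Start: ε-closure({q1}) = {q1, q2}.
Read '0': {q1, q2} → {q1, q2, q3, q4, q5}.
Read '1': {q1, q2, q3, q4, q5} → {q1, q2, q4, q5, q6, q7, q8}.
Read '1': {q1, q2, q4, q5, q6, q7, q8} → {q1, q2, q4, q5, q6, q7, q8}.
Read '1': {q1, q2, q4, q5, q6, q7, q8} → {q1, q2, q4, q5, q6, q7, q8}.
Read '0': {q1, q2, q4, q5, q6, q7, q8} → {q1, q2, q3, q4, q5, q7, q8}.
Read '0': {q1, q2, q3, q4, q5, q7, q8} → {q1, q2, q3, q4, q5, q6, q7, q8}.
Read '1': {q1, q2, q3, q4, q5, q6, q7, q8} → {q1, q2, q4, q5, q6, q7, q8}.
Read '1': {q1, q2, q4, q5, q6, q7, q8} → {q1, q2, q4, q5, q6, q7, q8}.
Read '0': {q1, q2, q4, q5, q6, q7, q8} → {q1, q2, q3, q4, q5, q7, q8}.
Read '1': {q1, q2, q3, q4, q5, q7, q8} → {q1, q2, q4, q5, q6, q7, q8}.

{q1, q2, q4, q5, q6, q7, q8}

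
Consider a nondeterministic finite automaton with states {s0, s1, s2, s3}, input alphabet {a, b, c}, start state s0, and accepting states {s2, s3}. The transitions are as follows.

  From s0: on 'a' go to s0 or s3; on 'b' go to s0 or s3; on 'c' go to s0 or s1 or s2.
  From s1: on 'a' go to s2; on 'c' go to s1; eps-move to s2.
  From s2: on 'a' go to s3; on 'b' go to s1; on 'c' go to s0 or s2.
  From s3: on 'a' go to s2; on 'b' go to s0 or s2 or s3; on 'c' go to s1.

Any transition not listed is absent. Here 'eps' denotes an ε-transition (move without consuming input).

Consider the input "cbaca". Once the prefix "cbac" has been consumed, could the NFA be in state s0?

Start in {s0}.
Read 'c': {s0} → {s0, s1, s2}.
Read 'b': {s0, s1, s2} → {s0, s1, s2, s3}.
Read 'a': {s0, s1, s2, s3} → {s0, s2, s3}.
Read 'c': {s0, s2, s3} → {s0, s1, s2}.
State s0 is in {s0, s1, s2}.

Yes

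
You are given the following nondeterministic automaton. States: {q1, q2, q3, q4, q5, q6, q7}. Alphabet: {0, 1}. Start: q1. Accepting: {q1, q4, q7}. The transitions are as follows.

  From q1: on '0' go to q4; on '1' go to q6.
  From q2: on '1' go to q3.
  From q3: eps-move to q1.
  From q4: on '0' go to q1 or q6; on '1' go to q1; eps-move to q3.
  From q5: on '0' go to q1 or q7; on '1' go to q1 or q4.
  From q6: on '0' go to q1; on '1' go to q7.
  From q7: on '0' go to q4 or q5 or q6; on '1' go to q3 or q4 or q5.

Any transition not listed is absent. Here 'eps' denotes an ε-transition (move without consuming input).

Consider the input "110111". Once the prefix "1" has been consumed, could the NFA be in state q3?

Start in {q1}.
Read '1': {q1} → {q6}.
State q3 is not in {q6}.

No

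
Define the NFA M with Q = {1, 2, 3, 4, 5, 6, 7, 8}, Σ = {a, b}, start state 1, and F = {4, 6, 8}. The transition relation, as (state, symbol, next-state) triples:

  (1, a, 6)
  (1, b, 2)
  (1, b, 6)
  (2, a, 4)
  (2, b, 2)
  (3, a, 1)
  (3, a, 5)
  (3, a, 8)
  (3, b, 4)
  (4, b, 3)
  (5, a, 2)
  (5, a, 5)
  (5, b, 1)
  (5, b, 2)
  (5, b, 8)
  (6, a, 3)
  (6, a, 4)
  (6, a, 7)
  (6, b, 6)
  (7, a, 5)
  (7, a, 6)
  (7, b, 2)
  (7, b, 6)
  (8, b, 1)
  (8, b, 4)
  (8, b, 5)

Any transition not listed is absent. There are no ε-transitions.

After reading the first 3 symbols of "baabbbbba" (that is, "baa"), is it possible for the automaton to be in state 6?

Yes

Start in {1}.
Read 'b': {1} → {2, 6}.
Read 'a': {2, 6} → {3, 4, 7}.
Read 'a': {3, 4, 7} → {1, 5, 6, 8}.
State 6 is in {1, 5, 6, 8}.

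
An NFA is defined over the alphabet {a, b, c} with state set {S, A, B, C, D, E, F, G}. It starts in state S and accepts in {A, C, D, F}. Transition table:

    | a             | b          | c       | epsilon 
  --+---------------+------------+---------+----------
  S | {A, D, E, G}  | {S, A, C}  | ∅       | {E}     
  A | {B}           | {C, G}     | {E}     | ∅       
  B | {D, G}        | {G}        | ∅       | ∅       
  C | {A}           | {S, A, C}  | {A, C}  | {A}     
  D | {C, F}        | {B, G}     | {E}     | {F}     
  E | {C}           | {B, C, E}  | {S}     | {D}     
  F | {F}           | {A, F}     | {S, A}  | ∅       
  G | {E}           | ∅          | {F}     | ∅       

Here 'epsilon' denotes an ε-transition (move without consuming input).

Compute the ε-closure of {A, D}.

{A, D, F}

Begin with {A, D}.
ε-move D → F; add F.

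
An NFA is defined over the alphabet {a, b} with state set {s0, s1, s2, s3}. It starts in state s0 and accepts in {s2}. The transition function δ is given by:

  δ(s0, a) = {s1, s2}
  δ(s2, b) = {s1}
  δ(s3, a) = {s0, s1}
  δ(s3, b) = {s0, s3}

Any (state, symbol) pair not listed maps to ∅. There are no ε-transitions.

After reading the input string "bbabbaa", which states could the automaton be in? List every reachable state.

∅

Start in {s0}.
Read 'b': s0→∅; now ∅.
The set is empty and remains empty for the remaining 6 symbols.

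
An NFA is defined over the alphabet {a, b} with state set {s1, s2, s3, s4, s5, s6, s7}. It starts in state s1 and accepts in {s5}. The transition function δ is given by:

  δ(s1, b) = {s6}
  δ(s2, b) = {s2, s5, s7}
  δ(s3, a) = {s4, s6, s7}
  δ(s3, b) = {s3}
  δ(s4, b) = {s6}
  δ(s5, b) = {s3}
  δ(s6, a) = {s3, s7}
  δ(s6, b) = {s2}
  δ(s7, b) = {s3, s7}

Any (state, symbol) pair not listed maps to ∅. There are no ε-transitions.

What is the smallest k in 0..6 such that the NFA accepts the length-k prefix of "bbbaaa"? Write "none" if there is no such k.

Start in {s1}.
Read 'b': s1→{s6}; now {s6}.
Read 'b': s6→{s2}; now {s2}.
Read 'b': s2→{s2, s5, s7}; now {s2, s5, s7}.
None of the earlier sets intersect F, but {s2, s5, s7} does.

3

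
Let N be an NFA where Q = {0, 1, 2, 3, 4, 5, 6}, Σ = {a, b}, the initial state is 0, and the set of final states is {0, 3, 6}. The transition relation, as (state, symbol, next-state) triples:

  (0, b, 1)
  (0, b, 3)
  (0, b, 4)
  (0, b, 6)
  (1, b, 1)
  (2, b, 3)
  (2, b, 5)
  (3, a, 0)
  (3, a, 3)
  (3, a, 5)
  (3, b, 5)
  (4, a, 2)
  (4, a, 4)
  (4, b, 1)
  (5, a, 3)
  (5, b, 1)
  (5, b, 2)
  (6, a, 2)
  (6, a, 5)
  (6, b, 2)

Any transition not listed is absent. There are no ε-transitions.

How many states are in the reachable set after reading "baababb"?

Start in {0}.
Read 'b': 0→{1, 3, 4, 6}; now {1, 3, 4, 6}.
Read 'a': 1→∅, 3→{0, 3, 5}, 4→{2, 4}, 6→{2, 5}; now {0, 2, 3, 4, 5}.
Read 'a': 0→∅, 2→∅, 3→{0, 3, 5}, 4→{2, 4}, 5→{3}; now {0, 2, 3, 4, 5}.
Read 'b': 0→{1, 3, 4, 6}, 2→{3, 5}, 3→{5}, 4→{1}, 5→{1, 2}; now {1, 2, 3, 4, 5, 6}.
Read 'a': 1→∅, 2→∅, 3→{0, 3, 5}, 4→{2, 4}, 5→{3}, 6→{2, 5}; now {0, 2, 3, 4, 5}.
Read 'b': 0→{1, 3, 4, 6}, 2→{3, 5}, 3→{5}, 4→{1}, 5→{1, 2}; now {1, 2, 3, 4, 5, 6}.
Read 'b': 1→{1}, 2→{3, 5}, 3→{5}, 4→{1}, 5→{1, 2}, 6→{2}; now {1, 2, 3, 5}.
That set has 4 states.

4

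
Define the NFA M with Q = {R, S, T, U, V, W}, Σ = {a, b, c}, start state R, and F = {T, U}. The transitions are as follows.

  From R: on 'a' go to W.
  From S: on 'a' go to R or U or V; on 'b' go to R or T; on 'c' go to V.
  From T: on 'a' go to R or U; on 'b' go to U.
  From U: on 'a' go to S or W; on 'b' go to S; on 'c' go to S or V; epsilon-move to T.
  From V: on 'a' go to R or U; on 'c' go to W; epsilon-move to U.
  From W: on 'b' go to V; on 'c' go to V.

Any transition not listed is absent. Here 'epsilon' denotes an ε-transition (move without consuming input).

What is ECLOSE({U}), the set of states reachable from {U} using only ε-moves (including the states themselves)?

Begin with {U}.
ε-move U → T; add T.

{T, U}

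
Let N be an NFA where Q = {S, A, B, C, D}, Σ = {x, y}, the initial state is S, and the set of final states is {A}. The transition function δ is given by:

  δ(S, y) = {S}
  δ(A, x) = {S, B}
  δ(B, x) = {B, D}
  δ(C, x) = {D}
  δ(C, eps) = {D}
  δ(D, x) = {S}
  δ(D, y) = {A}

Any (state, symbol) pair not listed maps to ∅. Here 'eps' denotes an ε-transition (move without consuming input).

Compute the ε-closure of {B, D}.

Begin with {B, D}.
No ε-moves leave this set, so the closure equals the set itself.

{B, D}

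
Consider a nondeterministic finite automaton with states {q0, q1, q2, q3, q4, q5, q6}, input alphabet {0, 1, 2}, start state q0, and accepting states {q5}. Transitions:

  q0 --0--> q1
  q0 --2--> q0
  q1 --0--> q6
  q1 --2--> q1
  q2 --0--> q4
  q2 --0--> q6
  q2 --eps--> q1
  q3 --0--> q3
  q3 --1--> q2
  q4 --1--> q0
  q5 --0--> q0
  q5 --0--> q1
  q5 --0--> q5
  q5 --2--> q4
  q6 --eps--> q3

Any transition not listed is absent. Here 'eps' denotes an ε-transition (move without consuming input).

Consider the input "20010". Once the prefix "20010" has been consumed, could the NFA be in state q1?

No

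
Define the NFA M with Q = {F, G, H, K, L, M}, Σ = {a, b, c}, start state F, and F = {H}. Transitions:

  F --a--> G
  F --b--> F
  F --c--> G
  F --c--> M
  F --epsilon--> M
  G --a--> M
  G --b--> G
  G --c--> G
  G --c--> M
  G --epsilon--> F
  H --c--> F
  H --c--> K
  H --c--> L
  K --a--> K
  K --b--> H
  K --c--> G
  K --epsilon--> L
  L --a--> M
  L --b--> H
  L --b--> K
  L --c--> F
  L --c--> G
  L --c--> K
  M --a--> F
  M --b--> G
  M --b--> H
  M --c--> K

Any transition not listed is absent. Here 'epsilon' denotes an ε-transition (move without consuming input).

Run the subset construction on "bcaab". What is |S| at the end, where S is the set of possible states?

6

Start: ε-closure({F}) = {F, M}.
Read 'b': F→{F}, M→{G, H}; union {F, G, H}; ε-closure = {F, G, H, M}.
Read 'c': F→{G, M}, G→{G, M}, H→{F, K, L}, M→{K}; now {F, G, K, L, M}.
Read 'a': F→{G}, G→{M}, K→{K}, L→{M}, M→{F}; union {F, G, K, M}; ε-closure = {F, G, K, L, M}.
Read 'a': F→{G}, G→{M}, K→{K}, L→{M}, M→{F}; union {F, G, K, M}; ε-closure = {F, G, K, L, M}.
Read 'b': F→{F}, G→{G}, K→{H}, L→{H, K}, M→{G, H}; union {F, G, H, K}; ε-closure = {F, G, H, K, L, M}.
That set has 6 states.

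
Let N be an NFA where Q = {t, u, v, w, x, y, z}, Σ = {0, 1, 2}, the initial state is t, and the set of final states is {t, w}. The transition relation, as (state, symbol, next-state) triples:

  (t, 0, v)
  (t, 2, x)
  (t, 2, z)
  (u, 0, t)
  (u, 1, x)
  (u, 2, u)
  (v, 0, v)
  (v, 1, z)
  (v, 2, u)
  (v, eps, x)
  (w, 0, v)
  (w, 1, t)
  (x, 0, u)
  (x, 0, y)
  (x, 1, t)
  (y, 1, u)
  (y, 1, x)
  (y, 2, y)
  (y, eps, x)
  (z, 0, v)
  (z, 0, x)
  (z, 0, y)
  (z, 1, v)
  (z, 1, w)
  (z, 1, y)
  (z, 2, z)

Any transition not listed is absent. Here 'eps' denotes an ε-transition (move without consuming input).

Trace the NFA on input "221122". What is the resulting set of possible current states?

Start in {t}.
Read '2': t→{x, z}; now {x, z}.
Read '2': x→∅, z→{z}; now {z}.
Read '1': z→{v, w, y}; union {v, w, y}; ε-closure = {v, w, x, y}.
Read '1': v→{z}, w→{t}, x→{t}, y→{u, x}; now {t, u, x, z}.
Read '2': t→{x, z}, u→{u}, x→∅, z→{z}; now {u, x, z}.
Read '2': u→{u}, x→∅, z→{z}; now {u, z}.

{u, z}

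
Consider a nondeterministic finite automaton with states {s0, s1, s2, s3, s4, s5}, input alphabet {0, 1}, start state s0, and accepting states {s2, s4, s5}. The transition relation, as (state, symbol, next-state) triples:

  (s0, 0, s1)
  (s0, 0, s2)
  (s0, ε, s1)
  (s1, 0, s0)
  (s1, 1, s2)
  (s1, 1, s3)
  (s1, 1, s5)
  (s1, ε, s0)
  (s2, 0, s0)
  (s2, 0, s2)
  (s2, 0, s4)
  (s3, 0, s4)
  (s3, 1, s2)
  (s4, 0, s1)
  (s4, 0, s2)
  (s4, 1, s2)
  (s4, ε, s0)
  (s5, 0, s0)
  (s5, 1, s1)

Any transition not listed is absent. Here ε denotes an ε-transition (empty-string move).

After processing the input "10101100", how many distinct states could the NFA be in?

4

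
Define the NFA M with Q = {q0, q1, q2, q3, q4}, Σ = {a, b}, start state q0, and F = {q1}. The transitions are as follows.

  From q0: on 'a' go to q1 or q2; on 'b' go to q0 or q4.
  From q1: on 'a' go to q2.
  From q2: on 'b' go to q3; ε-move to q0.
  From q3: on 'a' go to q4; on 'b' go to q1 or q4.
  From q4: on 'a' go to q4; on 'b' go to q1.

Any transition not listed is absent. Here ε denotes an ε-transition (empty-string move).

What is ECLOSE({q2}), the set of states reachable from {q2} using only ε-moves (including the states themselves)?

{q0, q2}

Begin with {q2}.
ε-move q2 → q0; add q0.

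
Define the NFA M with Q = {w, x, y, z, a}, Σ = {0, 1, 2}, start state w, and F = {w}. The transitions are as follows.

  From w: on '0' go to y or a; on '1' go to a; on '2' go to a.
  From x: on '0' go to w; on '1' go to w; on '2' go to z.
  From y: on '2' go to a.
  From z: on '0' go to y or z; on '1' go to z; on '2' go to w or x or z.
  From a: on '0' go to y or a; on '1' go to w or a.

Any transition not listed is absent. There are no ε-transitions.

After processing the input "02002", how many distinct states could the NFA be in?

1

Start in {w}.
Read '0': {w} → {y, a}.
Read '2': {y, a} → {a}.
Read '0': {a} → {y, a}.
Read '0': {y, a} → {y, a}.
Read '2': {y, a} → {a}.
That set has 1 state.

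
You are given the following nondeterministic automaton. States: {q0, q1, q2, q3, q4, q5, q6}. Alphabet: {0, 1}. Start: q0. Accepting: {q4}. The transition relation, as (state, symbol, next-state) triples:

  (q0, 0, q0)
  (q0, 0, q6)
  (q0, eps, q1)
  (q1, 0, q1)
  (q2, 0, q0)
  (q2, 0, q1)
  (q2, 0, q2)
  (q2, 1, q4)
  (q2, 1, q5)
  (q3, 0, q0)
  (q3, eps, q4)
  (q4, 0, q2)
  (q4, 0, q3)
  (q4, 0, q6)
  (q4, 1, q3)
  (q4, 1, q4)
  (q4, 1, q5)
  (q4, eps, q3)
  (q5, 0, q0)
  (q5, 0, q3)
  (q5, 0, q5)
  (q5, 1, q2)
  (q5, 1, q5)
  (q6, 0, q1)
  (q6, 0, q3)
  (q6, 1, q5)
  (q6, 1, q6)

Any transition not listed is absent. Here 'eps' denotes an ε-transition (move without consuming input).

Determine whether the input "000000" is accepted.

Yes

Start: ε-closure({q0}) = {q0, q1}.
Read '0': q0→{q0, q6}, q1→{q1}; now {q0, q1, q6}.
Read '0': q0→{q0, q6}, q1→{q1}, q6→{q1, q3}; union {q0, q1, q3, q6}; ε-closure = {q0, q1, q3, q4, q6}.
Read '0': q0→{q0, q6}, q1→{q1}, q3→{q0}, q4→{q2, q3, q6}, q6→{q1, q3}; union {q0, q1, q2, q3, q6}; ε-closure = {q0, q1, q2, q3, q4, q6}.
Read '0': q0→{q0, q6}, q1→{q1}, q2→{q0, q1, q2}, q3→{q0}, q4→{q2, q3, q6}, q6→{q1, q3}; union {q0, q1, q2, q3, q6}; ε-closure = {q0, q1, q2, q3, q4, q6}.
Read '0': q0→{q0, q6}, q1→{q1}, q2→{q0, q1, q2}, q3→{q0}, q4→{q2, q3, q6}, q6→{q1, q3}; union {q0, q1, q2, q3, q6}; ε-closure = {q0, q1, q2, q3, q4, q6}.
Read '0': q0→{q0, q6}, q1→{q1}, q2→{q0, q1, q2}, q3→{q0}, q4→{q2, q3, q6}, q6→{q1, q3}; union {q0, q1, q2, q3, q6}; ε-closure = {q0, q1, q2, q3, q4, q6}.
The final set {q0, q1, q2, q3, q4, q6} contains the accepting state q4.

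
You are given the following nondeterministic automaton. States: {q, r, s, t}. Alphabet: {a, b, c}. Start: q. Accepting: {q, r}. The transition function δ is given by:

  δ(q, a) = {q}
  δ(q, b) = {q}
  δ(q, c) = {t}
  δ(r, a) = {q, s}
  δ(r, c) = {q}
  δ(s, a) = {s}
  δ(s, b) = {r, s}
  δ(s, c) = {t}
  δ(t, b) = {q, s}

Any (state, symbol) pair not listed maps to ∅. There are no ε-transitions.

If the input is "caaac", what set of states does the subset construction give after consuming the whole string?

∅

Start in {q}.
Read 'c': {q} → {t}.
Read 'a': {t} → ∅.
The set is empty and remains empty for the remaining 3 symbols.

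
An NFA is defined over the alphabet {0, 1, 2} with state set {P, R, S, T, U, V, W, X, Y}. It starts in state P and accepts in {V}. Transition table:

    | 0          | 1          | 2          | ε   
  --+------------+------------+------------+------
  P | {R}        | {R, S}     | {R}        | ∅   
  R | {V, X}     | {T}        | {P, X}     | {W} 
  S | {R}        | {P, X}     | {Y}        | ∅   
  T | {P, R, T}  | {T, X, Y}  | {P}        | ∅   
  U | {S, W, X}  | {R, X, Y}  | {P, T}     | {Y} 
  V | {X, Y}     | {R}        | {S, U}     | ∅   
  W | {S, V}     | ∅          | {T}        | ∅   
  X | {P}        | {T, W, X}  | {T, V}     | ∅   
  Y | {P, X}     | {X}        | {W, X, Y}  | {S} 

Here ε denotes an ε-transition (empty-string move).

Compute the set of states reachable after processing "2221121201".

{P, R, S, T, W, X, Y}

Start in {P}.
Read '2': P→{R}; union {R}; ε-closure = {R, W}.
Read '2': R→{P, X}, W→{T}; now {P, T, X}.
Read '2': P→{R}, T→{P}, X→{T, V}; union {P, R, T, V}; ε-closure = {P, R, T, V, W}.
Read '1': P→{R, S}, R→{T}, T→{T, X, Y}, V→{R}, W→∅; union {R, S, T, X, Y}; ε-closure = {R, S, T, W, X, Y}.
Read '1': R→{T}, S→{P, X}, T→{T, X, Y}, W→∅, X→{T, W, X}, Y→{X}; union {P, T, W, X, Y}; ε-closure = {P, S, T, W, X, Y}.
Read '2': P→{R}, S→{Y}, T→{P}, W→{T}, X→{T, V}, Y→{W, X, Y}; union {P, R, T, V, W, X, Y}; ε-closure = {P, R, S, T, V, W, X, Y}.
Read '1': P→{R, S}, R→{T}, S→{P, X}, T→{T, X, Y}, V→{R}, W→∅, X→{T, W, X}, Y→{X}; now {P, R, S, T, W, X, Y}.
Read '2': P→{R}, R→{P, X}, S→{Y}, T→{P}, W→{T}, X→{T, V}, Y→{W, X, Y}; union {P, R, T, V, W, X, Y}; ε-closure = {P, R, S, T, V, W, X, Y}.
Read '0': P→{R}, R→{V, X}, S→{R}, T→{P, R, T}, V→{X, Y}, W→{S, V}, X→{P}, Y→{P, X}; union {P, R, S, T, V, X, Y}; ε-closure = {P, R, S, T, V, W, X, Y}.
Read '1': P→{R, S}, R→{T}, S→{P, X}, T→{T, X, Y}, V→{R}, W→∅, X→{T, W, X}, Y→{X}; now {P, R, S, T, W, X, Y}.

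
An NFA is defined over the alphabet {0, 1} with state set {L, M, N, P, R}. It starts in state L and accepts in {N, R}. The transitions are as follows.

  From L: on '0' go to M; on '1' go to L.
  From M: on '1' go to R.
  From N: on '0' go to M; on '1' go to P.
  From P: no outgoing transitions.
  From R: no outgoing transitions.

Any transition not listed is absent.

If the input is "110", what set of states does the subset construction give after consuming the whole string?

Start in {L}.
Read '1': {L} → {L}.
Read '1': {L} → {L}.
Read '0': {L} → {M}.

{M}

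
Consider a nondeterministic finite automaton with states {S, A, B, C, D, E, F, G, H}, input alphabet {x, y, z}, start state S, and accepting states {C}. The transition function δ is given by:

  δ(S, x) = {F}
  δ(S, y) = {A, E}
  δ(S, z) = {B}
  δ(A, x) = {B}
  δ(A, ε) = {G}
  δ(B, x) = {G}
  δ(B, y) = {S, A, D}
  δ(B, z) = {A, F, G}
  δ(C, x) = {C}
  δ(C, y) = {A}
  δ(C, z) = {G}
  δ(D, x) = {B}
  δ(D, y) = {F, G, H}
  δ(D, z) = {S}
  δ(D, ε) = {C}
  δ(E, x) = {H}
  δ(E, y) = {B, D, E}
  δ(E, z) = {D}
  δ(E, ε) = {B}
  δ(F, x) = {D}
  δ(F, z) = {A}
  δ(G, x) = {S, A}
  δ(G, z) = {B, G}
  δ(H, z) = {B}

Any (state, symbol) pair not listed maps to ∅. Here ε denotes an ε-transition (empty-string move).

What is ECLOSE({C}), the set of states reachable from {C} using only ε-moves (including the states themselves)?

{C}

Begin with {C}.
No ε-moves leave this set, so the closure equals the set itself.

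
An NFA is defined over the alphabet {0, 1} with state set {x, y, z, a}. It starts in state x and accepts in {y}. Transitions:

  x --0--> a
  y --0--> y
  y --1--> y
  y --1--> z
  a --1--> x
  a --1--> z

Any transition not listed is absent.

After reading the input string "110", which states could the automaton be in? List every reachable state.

∅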